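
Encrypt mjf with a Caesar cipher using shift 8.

m(12): 12+8=20 → u
j(9): 9+8=17 → r
f(5): 5+8=13 → n

urn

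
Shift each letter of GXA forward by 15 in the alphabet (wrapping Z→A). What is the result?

G(6): 6+15=21 → V
X(23): 23+15=38≡12 → M
A(0): 0+15=15 → P

VMP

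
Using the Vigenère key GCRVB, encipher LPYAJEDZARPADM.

RRPVKKFQVSVCUH

Repeat the key across the message: GCRVBGCRVBGCRV
L(11)+G(6): 17 → R
P(15)+C(2): 17 → R
Y(24)+R(17): 41≡15 → P
A(0)+V(21): 21 → V
J(9)+B(1): 10 → K
E(4)+G(6): 10 → K
D(3)+C(2): 5 → F
Z(25)+R(17): 42≡16 → Q
A(0)+V(21): 21 → V
R(17)+B(1): 18 → S
P(15)+G(6): 21 → V
A(0)+C(2): 2 → C
D(3)+R(17): 20 → U
M(12)+V(21): 33≡7 → H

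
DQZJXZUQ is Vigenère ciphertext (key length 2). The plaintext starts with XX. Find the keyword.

Subtract each crib letter from the matching ciphertext letter (mod 26):
D(3)−X(23)=-20≡6 → G
Q(16)−X(23)=-7≡19 → T

GT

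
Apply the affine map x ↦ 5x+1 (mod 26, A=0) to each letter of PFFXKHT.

P(15): 5·15+1=76≡24 → Y
F(5): 5·5+1=26≡0 → A
F(5): 5·5+1=26≡0 → A
X(23): 5·23+1=116≡12 → M
K(10): 5·10+1=51≡25 → Z
H(7): 5·7+1=36≡10 → K
T(19): 5·19+1=96≡18 → S

YAAMZKS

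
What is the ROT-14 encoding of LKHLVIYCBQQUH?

L(11): 11+14=25 → Z
K(10): 10+14=24 → Y
H(7): 7+14=21 → V
L(11): 11+14=25 → Z
V(21): 21+14=35≡9 → J
I(8): 8+14=22 → W
Y(24): 24+14=38≡12 → M
C(2): 2+14=16 → Q
B(1): 1+14=15 → P
Q(16): 16+14=30≡4 → E
Q(16): 16+14=30≡4 → E
U(20): 20+14=34≡8 → I
H(7): 7+14=21 → V

ZYVZJWMQPEEIV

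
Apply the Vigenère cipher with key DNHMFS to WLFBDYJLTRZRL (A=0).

ZYMNIQMYADEJO

Repeat the key across the message: DNHMFSDNHMFSD
W(22)+D(3): 25 → Z
L(11)+N(13): 24 → Y
F(5)+H(7): 12 → M
B(1)+M(12): 13 → N
D(3)+F(5): 8 → I
Y(24)+S(18): 42≡16 → Q
J(9)+D(3): 12 → M
L(11)+N(13): 24 → Y
T(19)+H(7): 26≡0 → A
R(17)+M(12): 29≡3 → D
Z(25)+F(5): 30≡4 → E
R(17)+S(18): 35≡9 → J
L(11)+D(3): 14 → O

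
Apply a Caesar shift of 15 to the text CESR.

C(2): 2+15=17 → R
E(4): 4+15=19 → T
S(18): 18+15=33≡7 → H
R(17): 17+15=32≡6 → G

RTHG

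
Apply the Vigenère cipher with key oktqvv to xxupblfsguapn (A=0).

Repeat the key across the message: oktqvvoktqvvo
x(23)+o(14): 37≡11 → l
x(23)+k(10): 33≡7 → h
u(20)+t(19): 39≡13 → n
p(15)+q(16): 31≡5 → f
b(1)+v(21): 22 → w
l(11)+v(21): 32≡6 → g
f(5)+o(14): 19 → t
s(18)+k(10): 28≡2 → c
g(6)+t(19): 25 → z
u(20)+q(16): 36≡10 → k
a(0)+v(21): 21 → v
p(15)+v(21): 36≡10 → k
n(13)+o(14): 27≡1 → b

lhnfwgtczkvkb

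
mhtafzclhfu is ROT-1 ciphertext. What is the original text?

m(12): 12−1=11 → l
h(7): 7−1=6 → g
t(19): 19−1=18 → s
a(0): 0−1=-1≡25 → z
f(5): 5−1=4 → e
z(25): 25−1=24 → y
c(2): 2−1=1 → b
l(11): 11−1=10 → k
h(7): 7−1=6 → g
f(5): 5−1=4 → e
u(20): 20−1=19 → t

lgszeybkget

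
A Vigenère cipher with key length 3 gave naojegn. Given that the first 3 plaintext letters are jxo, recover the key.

Subtract each crib letter from the matching ciphertext letter (mod 26):
n(13)−j(9)=4 → e
a(0)−x(23)=-23≡3 → d
o(14)−o(14)=0 → a

eda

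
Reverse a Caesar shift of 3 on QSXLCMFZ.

Q(16): 16−3=13 → N
S(18): 18−3=15 → P
X(23): 23−3=20 → U
L(11): 11−3=8 → I
C(2): 2−3=-1≡25 → Z
M(12): 12−3=9 → J
F(5): 5−3=2 → C
Z(25): 25−3=22 → W

NPUIZJCW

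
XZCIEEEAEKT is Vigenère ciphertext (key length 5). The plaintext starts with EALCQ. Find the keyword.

Subtract each crib letter from the matching ciphertext letter (mod 26):
X(23)−E(4)=19 → T
Z(25)−A(0)=25 → Z
C(2)−L(11)=-9≡17 → R
I(8)−C(2)=6 → G
E(4)−Q(16)=-12≡14 → O

TZRGO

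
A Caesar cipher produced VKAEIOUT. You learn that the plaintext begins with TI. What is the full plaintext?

From the crib: V(21)−T(19)=2, so the shift is 2.
Subtract 2 from each ciphertext letter:
V(21): 21−2=19 → T
K(10): 10−2=8 → I
A(0): 0−2=-2≡24 → Y
E(4): 4−2=2 → C
I(8): 8−2=6 → G
O(14): 14−2=12 → M
U(20): 20−2=18 → S
T(19): 19−2=17 → R

TIYCGMSR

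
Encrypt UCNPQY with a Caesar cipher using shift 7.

U(20): 20+7=27≡1 → B
C(2): 2+7=9 → J
N(13): 13+7=20 → U
P(15): 15+7=22 → W
Q(16): 16+7=23 → X
Y(24): 24+7=31≡5 → F

BJUWXF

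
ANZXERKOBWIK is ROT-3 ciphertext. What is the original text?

XKWUBOHLYTFH

A(0): 0−3=-3≡23 → X
N(13): 13−3=10 → K
Z(25): 25−3=22 → W
X(23): 23−3=20 → U
E(4): 4−3=1 → B
R(17): 17−3=14 → O
K(10): 10−3=7 → H
O(14): 14−3=11 → L
B(1): 1−3=-2≡24 → Y
W(22): 22−3=19 → T
I(8): 8−3=5 → F
K(10): 10−3=7 → H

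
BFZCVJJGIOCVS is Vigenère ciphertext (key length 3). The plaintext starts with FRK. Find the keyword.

Subtract each crib letter from the matching ciphertext letter (mod 26):
B(1)−F(5)=-4≡22 → W
F(5)−R(17)=-12≡14 → O
Z(25)−K(10)=15 → P

WOP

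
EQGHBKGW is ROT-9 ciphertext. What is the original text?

E(4): 4−9=-5≡21 → V
Q(16): 16−9=7 → H
G(6): 6−9=-3≡23 → X
H(7): 7−9=-2≡24 → Y
B(1): 1−9=-8≡18 → S
K(10): 10−9=1 → B
G(6): 6−9=-3≡23 → X
W(22): 22−9=13 → N

VHXYSBXN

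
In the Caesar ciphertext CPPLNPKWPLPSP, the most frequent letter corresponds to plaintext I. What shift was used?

The most frequent ciphertext letter is P (appears 6 times).
P is position 15; I is position 8.
Shift = 7.

7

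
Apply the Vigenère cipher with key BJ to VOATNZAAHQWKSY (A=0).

WXBCOIBJIZXTTH

Repeat the key across the message: BJBJBJBJBJBJBJ
V(21)+B(1): 22 → W
O(14)+J(9): 23 → X
A(0)+B(1): 1 → B
T(19)+J(9): 28≡2 → C
N(13)+B(1): 14 → O
Z(25)+J(9): 34≡8 → I
A(0)+B(1): 1 → B
A(0)+J(9): 9 → J
H(7)+B(1): 8 → I
Q(16)+J(9): 25 → Z
W(22)+B(1): 23 → X
K(10)+J(9): 19 → T
S(18)+B(1): 19 → T
Y(24)+J(9): 33≡7 → H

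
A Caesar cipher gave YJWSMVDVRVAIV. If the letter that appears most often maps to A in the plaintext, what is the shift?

The most frequent ciphertext letter is V (appears 4 times).
V is position 21; A is position 0.
Shift = 21.

21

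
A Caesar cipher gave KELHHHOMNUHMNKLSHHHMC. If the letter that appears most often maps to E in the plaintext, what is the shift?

3

The most frequent ciphertext letter is H (appears 7 times).
H is position 7; E is position 4.
Shift = 3.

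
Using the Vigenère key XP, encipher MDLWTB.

JSILQQ

Repeat the key across the message: XPXPXP
M(12)+X(23): 35≡9 → J
D(3)+P(15): 18 → S
L(11)+X(23): 34≡8 → I
W(22)+P(15): 37≡11 → L
T(19)+X(23): 42≡16 → Q
B(1)+P(15): 16 → Q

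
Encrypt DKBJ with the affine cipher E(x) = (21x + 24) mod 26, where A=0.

D(3): 21·3+24=87≡9 → J
K(10): 21·10+24=234≡0 → A
B(1): 21·1+24=45≡19 → T
J(9): 21·9+24=213≡5 → F

JATF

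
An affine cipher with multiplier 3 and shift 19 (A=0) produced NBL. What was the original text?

YUG

The inverse of 3 mod 26 is 9, since 3·9=27≡1. Apply D(y)=9·(y−19) mod 26:
N(13): 9·(13−19)=-54≡24 → Y
B(1): 9·(1−19)=-162≡20 → U
L(11): 9·(11−19)=-72≡6 → G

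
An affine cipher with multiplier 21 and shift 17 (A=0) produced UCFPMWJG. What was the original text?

PDSQBZMX

The inverse of 21 mod 26 is 5, since 21·5=105≡1. Apply D(y)=5·(y−17) mod 26:
U(20): 5·(20−17)=15 → P
C(2): 5·(2−17)=-75≡3 → D
F(5): 5·(5−17)=-60≡18 → S
P(15): 5·(15−17)=-10≡16 → Q
M(12): 5·(12−17)=-25≡1 → B
W(22): 5·(22−17)=25 → Z
J(9): 5·(9−17)=-40≡12 → M
G(6): 5·(6−17)=-55≡23 → X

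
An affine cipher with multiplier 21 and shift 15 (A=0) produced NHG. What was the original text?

QMH

The inverse of 21 mod 26 is 5, since 21·5=105≡1. Apply D(y)=5·(y−15) mod 26:
N(13): 5·(13−15)=-10≡16 → Q
H(7): 5·(7−15)=-40≡12 → M
G(6): 5·(6−15)=-45≡7 → H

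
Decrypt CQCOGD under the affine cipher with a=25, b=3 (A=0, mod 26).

BNBPXA

The inverse of 25 mod 26 is 25, since 25·25=625≡1. Apply D(y)=25·(y−3) mod 26:
C(2): 25·(2−3)=-25≡1 → B
Q(16): 25·(16−3)=325≡13 → N
C(2): 25·(2−3)=-25≡1 → B
O(14): 25·(14−3)=275≡15 → P
G(6): 25·(6−3)=75≡23 → X
D(3): 25·(3−3)=0 → A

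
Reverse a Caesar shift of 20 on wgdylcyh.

w(22): 22−20=2 → c
g(6): 6−20=-14≡12 → m
d(3): 3−20=-17≡9 → j
y(24): 24−20=4 → e
l(11): 11−20=-9≡17 → r
c(2): 2−20=-18≡8 → i
y(24): 24−20=4 → e
h(7): 7−20=-13≡13 → n

cmjerien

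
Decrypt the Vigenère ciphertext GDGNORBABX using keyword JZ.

Repeat the key across the ciphertext: JZJZJZJZJZ
G(6)−J(9): -3≡23 → X
D(3)−Z(25): -22≡4 → E
G(6)−J(9): -3≡23 → X
N(13)−Z(25): -12≡14 → O
O(14)−J(9): 5 → F
R(17)−Z(25): -8≡18 → S
B(1)−J(9): -8≡18 → S
A(0)−Z(25): -25≡1 → B
B(1)−J(9): -8≡18 → S
X(23)−Z(25): -2≡24 → Y

XEXOFSSBSY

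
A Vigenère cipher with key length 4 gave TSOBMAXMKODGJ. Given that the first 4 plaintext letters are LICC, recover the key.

Subtract each crib letter from the matching ciphertext letter (mod 26):
T(19)−L(11)=8 → I
S(18)−I(8)=10 → K
O(14)−C(2)=12 → M
B(1)−C(2)=-1≡25 → Z

IKMZ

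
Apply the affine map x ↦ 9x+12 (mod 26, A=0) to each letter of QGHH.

AOXX

Q(16): 9·16+12=156≡0 → A
G(6): 9·6+12=66≡14 → O
H(7): 9·7+12=75≡23 → X
H(7): 9·7+12=75≡23 → X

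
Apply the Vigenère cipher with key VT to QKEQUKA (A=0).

Repeat the key across the message: VTVTVTV
Q(16)+V(21): 37≡11 → L
K(10)+T(19): 29≡3 → D
E(4)+V(21): 25 → Z
Q(16)+T(19): 35≡9 → J
U(20)+V(21): 41≡15 → P
K(10)+T(19): 29≡3 → D
A(0)+V(21): 21 → V

LDZJPDV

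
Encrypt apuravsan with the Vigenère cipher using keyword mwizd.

mlcqdhoim

Repeat the key across the message: mwizdmwiz
a(0)+m(12): 12 → m
p(15)+w(22): 37≡11 → l
u(20)+i(8): 28≡2 → c
r(17)+z(25): 42≡16 → q
a(0)+d(3): 3 → d
v(21)+m(12): 33≡7 → h
s(18)+w(22): 40≡14 → o
a(0)+i(8): 8 → i
n(13)+z(25): 38≡12 → m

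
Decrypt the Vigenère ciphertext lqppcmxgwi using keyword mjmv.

Repeat the key across the ciphertext: mjmvmjmvmj
l(11)−m(12): -1≡25 → z
q(16)−j(9): 7 → h
p(15)−m(12): 3 → d
p(15)−v(21): -6≡20 → u
c(2)−m(12): -10≡16 → q
m(12)−j(9): 3 → d
x(23)−m(12): 11 → l
g(6)−v(21): -15≡11 → l
w(22)−m(12): 10 → k
i(8)−j(9): -1≡25 → z

zhduqdllkz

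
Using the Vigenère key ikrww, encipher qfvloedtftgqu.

ypmhkmnkbpoal

Repeat the key across the message: ikrwwikrwwikr
q(16)+i(8): 24 → y
f(5)+k(10): 15 → p
v(21)+r(17): 38≡12 → m
l(11)+w(22): 33≡7 → h
o(14)+w(22): 36≡10 → k
e(4)+i(8): 12 → m
d(3)+k(10): 13 → n
t(19)+r(17): 36≡10 → k
f(5)+w(22): 27≡1 → b
t(19)+w(22): 41≡15 → p
g(6)+i(8): 14 → o
q(16)+k(10): 26≡0 → a
u(20)+r(17): 37≡11 → l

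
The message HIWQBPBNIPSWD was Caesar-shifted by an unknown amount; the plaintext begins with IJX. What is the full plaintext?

From the crib: H(7)−I(8)=-1≡25, so the shift is 25.
Subtract 25 from each ciphertext letter:
H(7): 7−25=-18≡8 → I
I(8): 8−25=-17≡9 → J
W(22): 22−25=-3≡23 → X
Q(16): 16−25=-9≡17 → R
B(1): 1−25=-24≡2 → C
P(15): 15−25=-10≡16 → Q
B(1): 1−25=-24≡2 → C
N(13): 13−25=-12≡14 → O
I(8): 8−25=-17≡9 → J
P(15): 15−25=-10≡16 → Q
S(18): 18−25=-7≡19 → T
W(22): 22−25=-3≡23 → X
D(3): 3−25=-22≡4 → E

IJXRCQCOJQTXE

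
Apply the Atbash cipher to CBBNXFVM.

XYYMCUEN

C(2) → X(23)
B(1) → Y(24)
B(1) → Y(24)
N(13) → M(12)
X(23) → C(2)
F(5) → U(20)
V(21) → E(4)
M(12) → N(13)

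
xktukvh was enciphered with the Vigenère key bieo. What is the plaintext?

wcpgjnd

Repeat the key across the ciphertext: bieobie
x(23)−b(1): 22 → w
k(10)−i(8): 2 → c
t(19)−e(4): 15 → p
u(20)−o(14): 6 → g
k(10)−b(1): 9 → j
v(21)−i(8): 13 → n
h(7)−e(4): 3 → d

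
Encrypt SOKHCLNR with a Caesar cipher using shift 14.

GCYVQZBF

S(18): 18+14=32≡6 → G
O(14): 14+14=28≡2 → C
K(10): 10+14=24 → Y
H(7): 7+14=21 → V
C(2): 2+14=16 → Q
L(11): 11+14=25 → Z
N(13): 13+14=27≡1 → B
R(17): 17+14=31≡5 → F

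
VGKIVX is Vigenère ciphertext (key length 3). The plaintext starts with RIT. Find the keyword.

EYR

Subtract each crib letter from the matching ciphertext letter (mod 26):
V(21)−R(17)=4 → E
G(6)−I(8)=-2≡24 → Y
K(10)−T(19)=-9≡17 → R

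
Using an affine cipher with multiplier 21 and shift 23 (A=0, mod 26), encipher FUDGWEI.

YBITRDJ

F(5): 21·5+23=128≡24 → Y
U(20): 21·20+23=443≡1 → B
D(3): 21·3+23=86≡8 → I
G(6): 21·6+23=149≡19 → T
W(22): 21·22+23=485≡17 → R
E(4): 21·4+23=107≡3 → D
I(8): 21·8+23=191≡9 → J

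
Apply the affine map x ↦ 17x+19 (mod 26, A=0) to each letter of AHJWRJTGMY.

TIQDWQERPL

A(0): 17·0+19=19 → T
H(7): 17·7+19=138≡8 → I
J(9): 17·9+19=172≡16 → Q
W(22): 17·22+19=393≡3 → D
R(17): 17·17+19=308≡22 → W
J(9): 17·9+19=172≡16 → Q
T(19): 17·19+19=342≡4 → E
G(6): 17·6+19=121≡17 → R
M(12): 17·12+19=223≡15 → P
Y(24): 17·24+19=427≡11 → L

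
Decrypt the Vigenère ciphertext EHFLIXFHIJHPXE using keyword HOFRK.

XTAUYQRCRZABSN

Repeat the key across the ciphertext: HOFRKHOFRKHOFR
E(4)−H(7): -3≡23 → X
H(7)−O(14): -7≡19 → T
F(5)−F(5): 0 → A
L(11)−R(17): -6≡20 → U
I(8)−K(10): -2≡24 → Y
X(23)−H(7): 16 → Q
F(5)−O(14): -9≡17 → R
H(7)−F(5): 2 → C
I(8)−R(17): -9≡17 → R
J(9)−K(10): -1≡25 → Z
H(7)−H(7): 0 → A
P(15)−O(14): 1 → B
X(23)−F(5): 18 → S
E(4)−R(17): -13≡13 → N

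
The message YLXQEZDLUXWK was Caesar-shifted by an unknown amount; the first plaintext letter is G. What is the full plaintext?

From the crib: Y(24)−G(6)=18, so the shift is 18.
Subtract 18 from each ciphertext letter:
Y(24): 24−18=6 → G
L(11): 11−18=-7≡19 → T
X(23): 23−18=5 → F
Q(16): 16−18=-2≡24 → Y
E(4): 4−18=-14≡12 → M
Z(25): 25−18=7 → H
D(3): 3−18=-15≡11 → L
L(11): 11−18=-7≡19 → T
U(20): 20−18=2 → C
X(23): 23−18=5 → F
W(22): 22−18=4 → E
K(10): 10−18=-8≡18 → S

GTFYMHLTCFES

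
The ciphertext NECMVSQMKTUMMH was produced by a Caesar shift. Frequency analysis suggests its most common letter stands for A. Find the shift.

The most frequent ciphertext letter is M (appears 4 times).
M is position 12; A is position 0.
Shift = 12.

12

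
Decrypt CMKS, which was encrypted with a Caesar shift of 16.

MWUC

C(2): 2−16=-14≡12 → M
M(12): 12−16=-4≡22 → W
K(10): 10−16=-6≡20 → U
S(18): 18−16=2 → C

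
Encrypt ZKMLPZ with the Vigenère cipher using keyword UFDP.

TPPAJE

Repeat the key across the message: UFDPUF
Z(25)+U(20): 45≡19 → T
K(10)+F(5): 15 → P
M(12)+D(3): 15 → P
L(11)+P(15): 26≡0 → A
P(15)+U(20): 35≡9 → J
Z(25)+F(5): 30≡4 → E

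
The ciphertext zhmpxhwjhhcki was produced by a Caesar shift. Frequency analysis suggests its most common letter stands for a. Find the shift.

The most frequent ciphertext letter is h (appears 4 times).
h is position 7; a is position 0.
Shift = 7.

7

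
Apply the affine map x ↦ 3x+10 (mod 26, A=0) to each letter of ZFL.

Z(25): 3·25+10=85≡7 → H
F(5): 3·5+10=25 → Z
L(11): 3·11+10=43≡17 → R

HZR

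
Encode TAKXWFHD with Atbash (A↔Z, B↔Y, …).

T(19) → G(6)
A(0) → Z(25)
K(10) → P(15)
X(23) → C(2)
W(22) → D(3)
F(5) → U(20)
H(7) → S(18)
D(3) → W(22)

GZPCDUSW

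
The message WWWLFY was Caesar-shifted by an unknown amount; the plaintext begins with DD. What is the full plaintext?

DDDSMF

From the crib: W(22)−D(3)=19, so the shift is 19.
Subtract 19 from each ciphertext letter:
W(22): 22−19=3 → D
W(22): 22−19=3 → D
W(22): 22−19=3 → D
L(11): 11−19=-8≡18 → S
F(5): 5−19=-14≡12 → M
Y(24): 24−19=5 → F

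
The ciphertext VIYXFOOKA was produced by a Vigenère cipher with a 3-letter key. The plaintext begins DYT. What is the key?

Subtract each crib letter from the matching ciphertext letter (mod 26):
V(21)−D(3)=18 → S
I(8)−Y(24)=-16≡10 → K
Y(24)−T(19)=5 → F

SKF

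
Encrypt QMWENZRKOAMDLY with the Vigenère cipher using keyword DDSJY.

Repeat the key across the message: DDSJYDDSJYDDSJ
Q(16)+D(3): 19 → T
M(12)+D(3): 15 → P
W(22)+S(18): 40≡14 → O
E(4)+J(9): 13 → N
N(13)+Y(24): 37≡11 → L
Z(25)+D(3): 28≡2 → C
R(17)+D(3): 20 → U
K(10)+S(18): 28≡2 → C
O(14)+J(9): 23 → X
A(0)+Y(24): 24 → Y
M(12)+D(3): 15 → P
D(3)+D(3): 6 → G
L(11)+S(18): 29≡3 → D
Y(24)+J(9): 33≡7 → H

TPONLCUCXYPGDH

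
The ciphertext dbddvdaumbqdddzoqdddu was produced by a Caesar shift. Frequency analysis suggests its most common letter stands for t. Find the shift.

The most frequent ciphertext letter is d (appears 10 times).
d is position 3; t is position 19.
Shift = -16≡10.

10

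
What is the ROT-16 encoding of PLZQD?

FBPGT

P(15): 15+16=31≡5 → F
L(11): 11+16=27≡1 → B
Z(25): 25+16=41≡15 → P
Q(16): 16+16=32≡6 → G
D(3): 3+16=19 → T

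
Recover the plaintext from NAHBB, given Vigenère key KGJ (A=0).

Repeat the key across the ciphertext: KGJKG
N(13)−K(10): 3 → D
A(0)−G(6): -6≡20 → U
H(7)−J(9): -2≡24 → Y
B(1)−K(10): -9≡17 → R
B(1)−G(6): -5≡21 → V

DUYRV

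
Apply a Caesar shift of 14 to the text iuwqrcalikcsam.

wikefqozwyqgoa

i(8): 8+14=22 → w
u(20): 20+14=34≡8 → i
w(22): 22+14=36≡10 → k
q(16): 16+14=30≡4 → e
r(17): 17+14=31≡5 → f
c(2): 2+14=16 → q
a(0): 0+14=14 → o
l(11): 11+14=25 → z
i(8): 8+14=22 → w
k(10): 10+14=24 → y
c(2): 2+14=16 → q
s(18): 18+14=32≡6 → g
a(0): 0+14=14 → o
m(12): 12+14=26≡0 → a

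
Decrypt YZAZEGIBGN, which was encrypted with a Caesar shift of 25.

Y(24): 24−25=-1≡25 → Z
Z(25): 25−25=0 → A
A(0): 0−25=-25≡1 → B
Z(25): 25−25=0 → A
E(4): 4−25=-21≡5 → F
G(6): 6−25=-19≡7 → H
I(8): 8−25=-17≡9 → J
B(1): 1−25=-24≡2 → C
G(6): 6−25=-19≡7 → H
N(13): 13−25=-12≡14 → O

ZABAFHJCHO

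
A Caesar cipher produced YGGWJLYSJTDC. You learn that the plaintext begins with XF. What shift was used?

1

From the crib: Y(24)−X(23)=1, so the shift is 1.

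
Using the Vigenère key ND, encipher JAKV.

WDXY

Repeat the key across the message: NDND
J(9)+N(13): 22 → W
A(0)+D(3): 3 → D
K(10)+N(13): 23 → X
V(21)+D(3): 24 → Y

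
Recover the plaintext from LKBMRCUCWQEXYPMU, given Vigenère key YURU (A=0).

NQKSTIDIYWNDAVVA

Repeat the key across the ciphertext: YURUYURUYURUYURU
L(11)−Y(24): -13≡13 → N
K(10)−U(20): -10≡16 → Q
B(1)−R(17): -16≡10 → K
M(12)−U(20): -8≡18 → S
R(17)−Y(24): -7≡19 → T
C(2)−U(20): -18≡8 → I
U(20)−R(17): 3 → D
C(2)−U(20): -18≡8 → I
W(22)−Y(24): -2≡24 → Y
Q(16)−U(20): -4≡22 → W
E(4)−R(17): -13≡13 → N
X(23)−U(20): 3 → D
Y(24)−Y(24): 0 → A
P(15)−U(20): -5≡21 → V
M(12)−R(17): -5≡21 → V
U(20)−U(20): 0 → A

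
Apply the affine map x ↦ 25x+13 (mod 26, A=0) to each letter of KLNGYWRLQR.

DCAHPRWCXW

K(10): 25·10+13=263≡3 → D
L(11): 25·11+13=288≡2 → C
N(13): 25·13+13=338≡0 → A
G(6): 25·6+13=163≡7 → H
Y(24): 25·24+13=613≡15 → P
W(22): 25·22+13=563≡17 → R
R(17): 25·17+13=438≡22 → W
L(11): 25·11+13=288≡2 → C
Q(16): 25·16+13=413≡23 → X
R(17): 25·17+13=438≡22 → W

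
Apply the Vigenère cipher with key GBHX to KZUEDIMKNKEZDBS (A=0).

Repeat the key across the message: GBHXGBHXGBHXGBH
K(10)+G(6): 16 → Q
Z(25)+B(1): 26≡0 → A
U(20)+H(7): 27≡1 → B
E(4)+X(23): 27≡1 → B
D(3)+G(6): 9 → J
I(8)+B(1): 9 → J
M(12)+H(7): 19 → T
K(10)+X(23): 33≡7 → H
N(13)+G(6): 19 → T
K(10)+B(1): 11 → L
E(4)+H(7): 11 → L
Z(25)+X(23): 48≡22 → W
D(3)+G(6): 9 → J
B(1)+B(1): 2 → C
S(18)+H(7): 25 → Z

QABBJJTHTLLWJCZ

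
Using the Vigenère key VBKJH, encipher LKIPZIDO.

Repeat the key across the message: VBKJHVBK
L(11)+V(21): 32≡6 → G
K(10)+B(1): 11 → L
I(8)+K(10): 18 → S
P(15)+J(9): 24 → Y
Z(25)+H(7): 32≡6 → G
I(8)+V(21): 29≡3 → D
D(3)+B(1): 4 → E
O(14)+K(10): 24 → Y

GLSYGDEY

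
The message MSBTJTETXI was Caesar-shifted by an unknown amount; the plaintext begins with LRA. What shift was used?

1

From the crib: M(12)−L(11)=1, so the shift is 1.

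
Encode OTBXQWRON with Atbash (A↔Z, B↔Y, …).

O(14) → L(11)
T(19) → G(6)
B(1) → Y(24)
X(23) → C(2)
Q(16) → J(9)
W(22) → D(3)
R(17) → I(8)
O(14) → L(11)
N(13) → M(12)

LGYCJDILM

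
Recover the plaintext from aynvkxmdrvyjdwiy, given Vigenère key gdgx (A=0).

uvhyeugglssmxtcb

Repeat the key across the ciphertext: gdgxgdgxgdgxgdgx
a(0)−g(6): -6≡20 → u
y(24)−d(3): 21 → v
n(13)−g(6): 7 → h
v(21)−x(23): -2≡24 → y
k(10)−g(6): 4 → e
x(23)−d(3): 20 → u
m(12)−g(6): 6 → g
d(3)−x(23): -20≡6 → g
r(17)−g(6): 11 → l
v(21)−d(3): 18 → s
y(24)−g(6): 18 → s
j(9)−x(23): -14≡12 → m
d(3)−g(6): -3≡23 → x
w(22)−d(3): 19 → t
i(8)−g(6): 2 → c
y(24)−x(23): 1 → b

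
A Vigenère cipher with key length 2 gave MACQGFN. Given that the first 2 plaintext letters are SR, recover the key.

Subtract each crib letter from the matching ciphertext letter (mod 26):
M(12)−S(18)=-6≡20 → U
A(0)−R(17)=-17≡9 → J

UJ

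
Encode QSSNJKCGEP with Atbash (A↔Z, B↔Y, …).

JHHMQPXTVK

Q(16) → J(9)
S(18) → H(7)
S(18) → H(7)
N(13) → M(12)
J(9) → Q(16)
K(10) → P(15)
C(2) → X(23)
G(6) → T(19)
E(4) → V(21)
P(15) → K(10)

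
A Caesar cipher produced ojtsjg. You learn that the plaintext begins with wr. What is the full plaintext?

From the crib: o(14)−w(22)=-8≡18, so the shift is 18.
Subtract 18 from each ciphertext letter:
o(14): 14−18=-4≡22 → w
j(9): 9−18=-9≡17 → r
t(19): 19−18=1 → b
s(18): 18−18=0 → a
j(9): 9−18=-9≡17 → r
g(6): 6−18=-12≡14 → o

wrbaro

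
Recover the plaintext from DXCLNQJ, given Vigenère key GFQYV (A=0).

XSMNSKE

Repeat the key across the ciphertext: GFQYVGF
D(3)−G(6): -3≡23 → X
X(23)−F(5): 18 → S
C(2)−Q(16): -14≡12 → M
L(11)−Y(24): -13≡13 → N
N(13)−V(21): -8≡18 → S
Q(16)−G(6): 10 → K
J(9)−F(5): 4 → E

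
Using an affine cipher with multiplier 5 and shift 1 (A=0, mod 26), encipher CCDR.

C(2): 5·2+1=11 → L
C(2): 5·2+1=11 → L
D(3): 5·3+1=16 → Q
R(17): 5·17+1=86≡8 → I

LLQI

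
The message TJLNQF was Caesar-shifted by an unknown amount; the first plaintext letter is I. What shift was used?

From the crib: T(19)−I(8)=11, so the shift is 11.

11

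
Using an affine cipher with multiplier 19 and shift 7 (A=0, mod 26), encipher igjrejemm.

i(8): 19·8+7=159≡3 → d
g(6): 19·6+7=121≡17 → r
j(9): 19·9+7=178≡22 → w
r(17): 19·17+7=330≡18 → s
e(4): 19·4+7=83≡5 → f
j(9): 19·9+7=178≡22 → w
e(4): 19·4+7=83≡5 → f
m(12): 19·12+7=235≡1 → b
m(12): 19·12+7=235≡1 → b

drwsfwfbb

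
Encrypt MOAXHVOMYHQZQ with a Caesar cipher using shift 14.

ACOLVJCAMVENE

M(12): 12+14=26≡0 → A
O(14): 14+14=28≡2 → C
A(0): 0+14=14 → O
X(23): 23+14=37≡11 → L
H(7): 7+14=21 → V
V(21): 21+14=35≡9 → J
O(14): 14+14=28≡2 → C
M(12): 12+14=26≡0 → A
Y(24): 24+14=38≡12 → M
H(7): 7+14=21 → V
Q(16): 16+14=30≡4 → E
Z(25): 25+14=39≡13 → N
Q(16): 16+14=30≡4 → E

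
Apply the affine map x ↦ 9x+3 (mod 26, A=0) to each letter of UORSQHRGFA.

U(20): 9·20+3=183≡1 → B
O(14): 9·14+3=129≡25 → Z
R(17): 9·17+3=156≡0 → A
S(18): 9·18+3=165≡9 → J
Q(16): 9·16+3=147≡17 → R
H(7): 9·7+3=66≡14 → O
R(17): 9·17+3=156≡0 → A
G(6): 9·6+3=57≡5 → F
F(5): 9·5+3=48≡22 → W
A(0): 9·0+3=3 → D

BZAJROAFWD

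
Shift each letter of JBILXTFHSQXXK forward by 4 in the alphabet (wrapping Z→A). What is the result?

NFMPBXJLWUBBO

J(9): 9+4=13 → N
B(1): 1+4=5 → F
I(8): 8+4=12 → M
L(11): 11+4=15 → P
X(23): 23+4=27≡1 → B
T(19): 19+4=23 → X
F(5): 5+4=9 → J
H(7): 7+4=11 → L
S(18): 18+4=22 → W
Q(16): 16+4=20 → U
X(23): 23+4=27≡1 → B
X(23): 23+4=27≡1 → B
K(10): 10+4=14 → O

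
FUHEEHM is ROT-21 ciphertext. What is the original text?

KZMJJMR

F(5): 5−21=-16≡10 → K
U(20): 20−21=-1≡25 → Z
H(7): 7−21=-14≡12 → M
E(4): 4−21=-17≡9 → J
E(4): 4−21=-17≡9 → J
H(7): 7−21=-14≡12 → M
M(12): 12−21=-9≡17 → R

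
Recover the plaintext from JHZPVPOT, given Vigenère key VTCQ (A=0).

Repeat the key across the ciphertext: VTCQVTCQ
J(9)−V(21): -12≡14 → O
H(7)−T(19): -12≡14 → O
Z(25)−C(2): 23 → X
P(15)−Q(16): -1≡25 → Z
V(21)−V(21): 0 → A
P(15)−T(19): -4≡22 → W
O(14)−C(2): 12 → M
T(19)−Q(16): 3 → D

OOXZAWMD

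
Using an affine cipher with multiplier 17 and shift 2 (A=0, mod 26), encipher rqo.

r(17): 17·17+2=291≡5 → f
q(16): 17·16+2=274≡14 → o
o(14): 17·14+2=240≡6 → g

fog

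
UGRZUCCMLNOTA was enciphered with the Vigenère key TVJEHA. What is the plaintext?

Repeat the key across the ciphertext: TVJEHATVJEHAT
U(20)−T(19): 1 → B
G(6)−V(21): -15≡11 → L
R(17)−J(9): 8 → I
Z(25)−E(4): 21 → V
U(20)−H(7): 13 → N
C(2)−A(0): 2 → C
C(2)−T(19): -17≡9 → J
M(12)−V(21): -9≡17 → R
L(11)−J(9): 2 → C
N(13)−E(4): 9 → J
O(14)−H(7): 7 → H
T(19)−A(0): 19 → T
A(0)−T(19): -19≡7 → H

BLIVNCJRCJHTH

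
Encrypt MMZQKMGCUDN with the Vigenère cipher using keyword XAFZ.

Repeat the key across the message: XAFZXAFZXAF
M(12)+X(23): 35≡9 → J
M(12)+A(0): 12 → M
Z(25)+F(5): 30≡4 → E
Q(16)+Z(25): 41≡15 → P
K(10)+X(23): 33≡7 → H
M(12)+A(0): 12 → M
G(6)+F(5): 11 → L
C(2)+Z(25): 27≡1 → B
U(20)+X(23): 43≡17 → R
D(3)+A(0): 3 → D
N(13)+F(5): 18 → S

JMEPHMLBRDS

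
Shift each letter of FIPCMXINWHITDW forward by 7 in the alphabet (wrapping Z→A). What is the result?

F(5): 5+7=12 → M
I(8): 8+7=15 → P
P(15): 15+7=22 → W
C(2): 2+7=9 → J
M(12): 12+7=19 → T
X(23): 23+7=30≡4 → E
I(8): 8+7=15 → P
N(13): 13+7=20 → U
W(22): 22+7=29≡3 → D
H(7): 7+7=14 → O
I(8): 8+7=15 → P
T(19): 19+7=26≡0 → A
D(3): 3+7=10 → K
W(22): 22+7=29≡3 → D

MPWJTEPUDOPAKD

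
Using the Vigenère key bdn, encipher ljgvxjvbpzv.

mmtwawwecay

Repeat the key across the message: bdnbdnbdnbd
l(11)+b(1): 12 → m
j(9)+d(3): 12 → m
g(6)+n(13): 19 → t
v(21)+b(1): 22 → w
x(23)+d(3): 26≡0 → a
j(9)+n(13): 22 → w
v(21)+b(1): 22 → w
b(1)+d(3): 4 → e
p(15)+n(13): 28≡2 → c
z(25)+b(1): 26≡0 → a
v(21)+d(3): 24 → y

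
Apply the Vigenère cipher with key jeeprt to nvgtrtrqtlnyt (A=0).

Repeat the key across the message: jeeprtjeeprtj
n(13)+j(9): 22 → w
v(21)+e(4): 25 → z
g(6)+e(4): 10 → k
t(19)+p(15): 34≡8 → i
r(17)+r(17): 34≡8 → i
t(19)+t(19): 38≡12 → m
r(17)+j(9): 26≡0 → a
q(16)+e(4): 20 → u
t(19)+e(4): 23 → x
l(11)+p(15): 26≡0 → a
n(13)+r(17): 30≡4 → e
y(24)+t(19): 43≡17 → r
t(19)+j(9): 28≡2 → c

wzkiimauxaerc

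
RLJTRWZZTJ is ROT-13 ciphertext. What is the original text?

R(17): 17−13=4 → E
L(11): 11−13=-2≡24 → Y
J(9): 9−13=-4≡22 → W
T(19): 19−13=6 → G
R(17): 17−13=4 → E
W(22): 22−13=9 → J
Z(25): 25−13=12 → M
Z(25): 25−13=12 → M
T(19): 19−13=6 → G
J(9): 9−13=-4≡22 → W

EYWGEJMMGW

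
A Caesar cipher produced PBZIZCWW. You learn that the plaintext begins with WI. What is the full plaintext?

From the crib: P(15)−W(22)=-7≡19, so the shift is 19.
Subtract 19 from each ciphertext letter:
P(15): 15−19=-4≡22 → W
B(1): 1−19=-18≡8 → I
Z(25): 25−19=6 → G
I(8): 8−19=-11≡15 → P
Z(25): 25−19=6 → G
C(2): 2−19=-17≡9 → J
W(22): 22−19=3 → D
W(22): 22−19=3 → D

WIGPGJDD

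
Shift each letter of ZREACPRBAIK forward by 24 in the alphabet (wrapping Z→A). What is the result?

Z(25): 25+24=49≡23 → X
R(17): 17+24=41≡15 → P
E(4): 4+24=28≡2 → C
A(0): 0+24=24 → Y
C(2): 2+24=26≡0 → A
P(15): 15+24=39≡13 → N
R(17): 17+24=41≡15 → P
B(1): 1+24=25 → Z
A(0): 0+24=24 → Y
I(8): 8+24=32≡6 → G
K(10): 10+24=34≡8 → I

XPCYANPZYGI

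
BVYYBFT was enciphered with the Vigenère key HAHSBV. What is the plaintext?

Repeat the key across the ciphertext: HAHSBVH
B(1)−H(7): -6≡20 → U
V(21)−A(0): 21 → V
Y(24)−H(7): 17 → R
Y(24)−S(18): 6 → G
B(1)−B(1): 0 → A
F(5)−V(21): -16≡10 → K
T(19)−H(7): 12 → M

UVRGAKM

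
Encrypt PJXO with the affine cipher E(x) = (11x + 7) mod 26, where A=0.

P(15): 11·15+7=172≡16 → Q
J(9): 11·9+7=106≡2 → C
X(23): 11·23+7=260≡0 → A
O(14): 11·14+7=161≡5 → F

QCAF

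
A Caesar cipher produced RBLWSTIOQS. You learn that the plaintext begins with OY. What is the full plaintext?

From the crib: R(17)−O(14)=3, so the shift is 3.
Subtract 3 from each ciphertext letter:
R(17): 17−3=14 → O
B(1): 1−3=-2≡24 → Y
L(11): 11−3=8 → I
W(22): 22−3=19 → T
S(18): 18−3=15 → P
T(19): 19−3=16 → Q
I(8): 8−3=5 → F
O(14): 14−3=11 → L
Q(16): 16−3=13 → N
S(18): 18−3=15 → P

OYITPQFLNP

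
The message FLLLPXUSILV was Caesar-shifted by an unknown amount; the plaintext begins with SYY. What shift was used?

From the crib: F(5)−S(18)=-13≡13, so the shift is 13.

13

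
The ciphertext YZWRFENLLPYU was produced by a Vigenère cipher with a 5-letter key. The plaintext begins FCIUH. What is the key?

TXOXY

Subtract each crib letter from the matching ciphertext letter (mod 26):
Y(24)−F(5)=19 → T
Z(25)−C(2)=23 → X
W(22)−I(8)=14 → O
R(17)−U(20)=-3≡23 → X
F(5)−H(7)=-2≡24 → Y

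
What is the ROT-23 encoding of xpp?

umm

x(23): 23+23=46≡20 → u
p(15): 15+23=38≡12 → m
p(15): 15+23=38≡12 → m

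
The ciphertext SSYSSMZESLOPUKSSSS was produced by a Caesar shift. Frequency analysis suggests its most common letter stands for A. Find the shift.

The most frequent ciphertext letter is S (appears 9 times).
S is position 18; A is position 0.
Shift = 18.

18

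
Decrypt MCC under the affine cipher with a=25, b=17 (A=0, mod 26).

The inverse of 25 mod 26 is 25, since 25·25=625≡1. Apply D(y)=25·(y−17) mod 26:
M(12): 25·(12−17)=-125≡5 → F
C(2): 25·(2−17)=-375≡15 → P
C(2): 25·(2−17)=-375≡15 → P

FPP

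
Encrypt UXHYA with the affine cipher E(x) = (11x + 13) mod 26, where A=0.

U(20): 11·20+13=233≡25 → Z
X(23): 11·23+13=266≡6 → G
H(7): 11·7+13=90≡12 → M
Y(24): 11·24+13=277≡17 → R
A(0): 11·0+13=13 → N

ZGMRN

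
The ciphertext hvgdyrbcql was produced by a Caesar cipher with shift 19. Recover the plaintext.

h(7): 7−19=-12≡14 → o
v(21): 21−19=2 → c
g(6): 6−19=-13≡13 → n
d(3): 3−19=-16≡10 → k
y(24): 24−19=5 → f
r(17): 17−19=-2≡24 → y
b(1): 1−19=-18≡8 → i
c(2): 2−19=-17≡9 → j
q(16): 16−19=-3≡23 → x
l(11): 11−19=-8≡18 → s

ocnkfyijxs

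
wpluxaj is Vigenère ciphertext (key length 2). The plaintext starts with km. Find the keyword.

Subtract each crib letter from the matching ciphertext letter (mod 26):
w(22)−k(10)=12 → m
p(15)−m(12)=3 → d

md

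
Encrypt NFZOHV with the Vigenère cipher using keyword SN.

Repeat the key across the message: SNSNSN
N(13)+S(18): 31≡5 → F
F(5)+N(13): 18 → S
Z(25)+S(18): 43≡17 → R
O(14)+N(13): 27≡1 → B
H(7)+S(18): 25 → Z
V(21)+N(13): 34≡8 → I

FSRBZI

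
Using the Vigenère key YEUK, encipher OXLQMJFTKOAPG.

MBFAKNZDISUZE

Repeat the key across the message: YEUKYEUKYEUKY
O(14)+Y(24): 38≡12 → M
X(23)+E(4): 27≡1 → B
L(11)+U(20): 31≡5 → F
Q(16)+K(10): 26≡0 → A
M(12)+Y(24): 36≡10 → K
J(9)+E(4): 13 → N
F(5)+U(20): 25 → Z
T(19)+K(10): 29≡3 → D
K(10)+Y(24): 34≡8 → I
O(14)+E(4): 18 → S
A(0)+U(20): 20 → U
P(15)+K(10): 25 → Z
G(6)+Y(24): 30≡4 → E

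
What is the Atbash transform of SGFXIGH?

HTUCRTS

S(18) → H(7)
G(6) → T(19)
F(5) → U(20)
X(23) → C(2)
I(8) → R(17)
G(6) → T(19)
H(7) → S(18)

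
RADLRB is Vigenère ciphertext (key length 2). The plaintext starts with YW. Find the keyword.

TE

Subtract each crib letter from the matching ciphertext letter (mod 26):
R(17)−Y(24)=-7≡19 → T
A(0)−W(22)=-22≡4 → E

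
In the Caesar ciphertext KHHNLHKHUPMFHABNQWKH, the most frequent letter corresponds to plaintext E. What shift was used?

The most frequent ciphertext letter is H (appears 6 times).
H is position 7; E is position 4.
Shift = 3.

3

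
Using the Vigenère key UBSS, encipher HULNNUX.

Repeat the key across the message: UBSSUBS
H(7)+U(20): 27≡1 → B
U(20)+B(1): 21 → V
L(11)+S(18): 29≡3 → D
N(13)+S(18): 31≡5 → F
N(13)+U(20): 33≡7 → H
U(20)+B(1): 21 → V
X(23)+S(18): 41≡15 → P

BVDFHVP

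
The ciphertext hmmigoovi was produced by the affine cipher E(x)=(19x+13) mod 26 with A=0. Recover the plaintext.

mppxbllkx

The inverse of 19 mod 26 is 11, since 19·11=209≡1. Apply D(y)=11·(y−13) mod 26:
h(7): 11·(7−13)=-66≡12 → m
m(12): 11·(12−13)=-11≡15 → p
m(12): 11·(12−13)=-11≡15 → p
i(8): 11·(8−13)=-55≡23 → x
g(6): 11·(6−13)=-77≡1 → b
o(14): 11·(14−13)=11 → l
o(14): 11·(14−13)=11 → l
v(21): 11·(21−13)=88≡10 → k
i(8): 11·(8−13)=-55≡23 → x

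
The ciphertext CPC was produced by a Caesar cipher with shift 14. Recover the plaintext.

OBO

C(2): 2−14=-12≡14 → O
P(15): 15−14=1 → B
C(2): 2−14=-12≡14 → O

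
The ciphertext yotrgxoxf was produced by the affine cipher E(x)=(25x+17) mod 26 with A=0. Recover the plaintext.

The inverse of 25 mod 26 is 25, since 25·25=625≡1. Apply D(y)=25·(y−17) mod 26:
y(24): 25·(24−17)=175≡19 → t
o(14): 25·(14−17)=-75≡3 → d
t(19): 25·(19−17)=50≡24 → y
r(17): 25·(17−17)=0 → a
g(6): 25·(6−17)=-275≡11 → l
x(23): 25·(23−17)=150≡20 → u
o(14): 25·(14−17)=-75≡3 → d
x(23): 25·(23−17)=150≡20 → u
f(5): 25·(5−17)=-300≡12 → m

tdyaludum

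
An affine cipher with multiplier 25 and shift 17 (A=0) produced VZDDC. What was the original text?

WSOOP

The inverse of 25 mod 26 is 25, since 25·25=625≡1. Apply D(y)=25·(y−17) mod 26:
V(21): 25·(21−17)=100≡22 → W
Z(25): 25·(25−17)=200≡18 → S
D(3): 25·(3−17)=-350≡14 → O
D(3): 25·(3−17)=-350≡14 → O
C(2): 25·(2−17)=-375≡15 → P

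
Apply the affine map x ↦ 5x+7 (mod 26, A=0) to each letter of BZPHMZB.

MCEQPCM

B(1): 5·1+7=12 → M
Z(25): 5·25+7=132≡2 → C
P(15): 5·15+7=82≡4 → E
H(7): 5·7+7=42≡16 → Q
M(12): 5·12+7=67≡15 → P
Z(25): 5·25+7=132≡2 → C
B(1): 5·1+7=12 → M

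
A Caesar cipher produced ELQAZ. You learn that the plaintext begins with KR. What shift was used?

20

From the crib: E(4)−K(10)=-6≡20, so the shift is 20.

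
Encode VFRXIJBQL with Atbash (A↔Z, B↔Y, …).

EUICRQYJO

V(21) → E(4)
F(5) → U(20)
R(17) → I(8)
X(23) → C(2)
I(8) → R(17)
J(9) → Q(16)
B(1) → Y(24)
Q(16) → J(9)
L(11) → O(14)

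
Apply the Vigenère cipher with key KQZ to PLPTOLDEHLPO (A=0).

Repeat the key across the message: KQZKQZKQZKQZ
P(15)+K(10): 25 → Z
L(11)+Q(16): 27≡1 → B
P(15)+Z(25): 40≡14 → O
T(19)+K(10): 29≡3 → D
O(14)+Q(16): 30≡4 → E
L(11)+Z(25): 36≡10 → K
D(3)+K(10): 13 → N
E(4)+Q(16): 20 → U
H(7)+Z(25): 32≡6 → G
L(11)+K(10): 21 → V
P(15)+Q(16): 31≡5 → F
O(14)+Z(25): 39≡13 → N

ZBODEKNUGVFN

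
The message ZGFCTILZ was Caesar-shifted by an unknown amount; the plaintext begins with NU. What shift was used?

From the crib: Z(25)−N(13)=12, so the shift is 12.

12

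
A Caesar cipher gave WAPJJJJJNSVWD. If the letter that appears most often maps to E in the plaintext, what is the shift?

5

The most frequent ciphertext letter is J (appears 5 times).
J is position 9; E is position 4.
Shift = 5.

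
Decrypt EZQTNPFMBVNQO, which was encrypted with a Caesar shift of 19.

LGXAUWMTICUXV

E(4): 4−19=-15≡11 → L
Z(25): 25−19=6 → G
Q(16): 16−19=-3≡23 → X
T(19): 19−19=0 → A
N(13): 13−19=-6≡20 → U
P(15): 15−19=-4≡22 → W
F(5): 5−19=-14≡12 → M
M(12): 12−19=-7≡19 → T
B(1): 1−19=-18≡8 → I
V(21): 21−19=2 → C
N(13): 13−19=-6≡20 → U
Q(16): 16−19=-3≡23 → X
O(14): 14−19=-5≡21 → V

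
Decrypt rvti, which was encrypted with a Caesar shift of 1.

r(17): 17−1=16 → q
v(21): 21−1=20 → u
t(19): 19−1=18 → s
i(8): 8−1=7 → h

qush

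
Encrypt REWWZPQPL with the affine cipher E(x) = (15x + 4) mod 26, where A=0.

ZMWWPVKVN

R(17): 15·17+4=259≡25 → Z
E(4): 15·4+4=64≡12 → M
W(22): 15·22+4=334≡22 → W
W(22): 15·22+4=334≡22 → W
Z(25): 15·25+4=379≡15 → P
P(15): 15·15+4=229≡21 → V
Q(16): 15·16+4=244≡10 → K
P(15): 15·15+4=229≡21 → V
L(11): 15·11+4=169≡13 → N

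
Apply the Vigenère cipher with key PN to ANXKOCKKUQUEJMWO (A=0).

PAMXDPZXJDJRYZLB

Repeat the key across the message: PNPNPNPNPNPNPNPN
A(0)+P(15): 15 → P
N(13)+N(13): 26≡0 → A
X(23)+P(15): 38≡12 → M
K(10)+N(13): 23 → X
O(14)+P(15): 29≡3 → D
C(2)+N(13): 15 → P
K(10)+P(15): 25 → Z
K(10)+N(13): 23 → X
U(20)+P(15): 35≡9 → J
Q(16)+N(13): 29≡3 → D
U(20)+P(15): 35≡9 → J
E(4)+N(13): 17 → R
J(9)+P(15): 24 → Y
M(12)+N(13): 25 → Z
W(22)+P(15): 37≡11 → L
O(14)+N(13): 27≡1 → B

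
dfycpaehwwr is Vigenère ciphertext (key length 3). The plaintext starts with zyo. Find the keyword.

ehk

Subtract each crib letter from the matching ciphertext letter (mod 26):
d(3)−z(25)=-22≡4 → e
f(5)−y(24)=-19≡7 → h
y(24)−o(14)=10 → k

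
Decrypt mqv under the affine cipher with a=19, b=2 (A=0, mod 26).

The inverse of 19 mod 26 is 11, since 19·11=209≡1. Apply D(y)=11·(y−2) mod 26:
m(12): 11·(12−2)=110≡6 → g
q(16): 11·(16−2)=154≡24 → y
v(21): 11·(21−2)=209≡1 → b

gyb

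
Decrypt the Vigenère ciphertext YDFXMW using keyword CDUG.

WALRKT

Repeat the key across the ciphertext: CDUGCD
Y(24)−C(2): 22 → W
D(3)−D(3): 0 → A
F(5)−U(20): -15≡11 → L
X(23)−G(6): 17 → R
M(12)−C(2): 10 → K
W(22)−D(3): 19 → T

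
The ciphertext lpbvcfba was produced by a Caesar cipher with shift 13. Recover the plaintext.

ycoipson

l(11): 11−13=-2≡24 → y
p(15): 15−13=2 → c
b(1): 1−13=-12≡14 → o
v(21): 21−13=8 → i
c(2): 2−13=-11≡15 → p
f(5): 5−13=-8≡18 → s
b(1): 1−13=-12≡14 → o
a(0): 0−13=-13≡13 → n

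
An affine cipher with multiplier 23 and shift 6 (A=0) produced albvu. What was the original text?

chtve

The inverse of 23 mod 26 is 17, since 23·17=391≡1. Apply D(y)=17·(y−6) mod 26:
a(0): 17·(0−6)=-102≡2 → c
l(11): 17·(11−6)=85≡7 → h
b(1): 17·(1−6)=-85≡19 → t
v(21): 17·(21−6)=255≡21 → v
u(20): 17·(20−6)=238≡4 → e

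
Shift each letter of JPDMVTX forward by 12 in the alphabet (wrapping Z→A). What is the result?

J(9): 9+12=21 → V
P(15): 15+12=27≡1 → B
D(3): 3+12=15 → P
M(12): 12+12=24 → Y
V(21): 21+12=33≡7 → H
T(19): 19+12=31≡5 → F
X(23): 23+12=35≡9 → J

VBPYHFJ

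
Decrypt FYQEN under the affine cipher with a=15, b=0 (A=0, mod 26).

JMICN

The inverse of 15 mod 26 is 7, since 15·7=105≡1. Apply D(y)=7·(y−0) mod 26:
F(5): 7·(5−0)=35≡9 → J
Y(24): 7·(24−0)=168≡12 → M
Q(16): 7·(16−0)=112≡8 → I
E(4): 7·(4−0)=28≡2 → C
N(13): 7·(13−0)=91≡13 → N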